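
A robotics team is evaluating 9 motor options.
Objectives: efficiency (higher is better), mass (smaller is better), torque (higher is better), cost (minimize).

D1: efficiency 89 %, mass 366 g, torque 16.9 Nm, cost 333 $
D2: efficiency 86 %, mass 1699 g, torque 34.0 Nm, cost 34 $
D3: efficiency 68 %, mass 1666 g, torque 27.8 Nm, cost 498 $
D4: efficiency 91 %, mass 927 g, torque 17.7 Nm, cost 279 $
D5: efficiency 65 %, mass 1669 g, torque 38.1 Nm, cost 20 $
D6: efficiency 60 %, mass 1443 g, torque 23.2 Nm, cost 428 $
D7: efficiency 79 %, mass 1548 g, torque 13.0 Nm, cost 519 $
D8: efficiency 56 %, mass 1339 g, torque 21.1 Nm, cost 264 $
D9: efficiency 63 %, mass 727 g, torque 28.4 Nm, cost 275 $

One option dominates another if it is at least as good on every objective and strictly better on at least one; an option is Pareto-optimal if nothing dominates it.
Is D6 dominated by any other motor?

Yes

D9 vs D6: efficiency 63≥60, mass 727≤1443, torque 28.4≥23.2, cost 275≤428 — D9 is at least as good on every objective and strictly better on at least one, so D9 dominates D6.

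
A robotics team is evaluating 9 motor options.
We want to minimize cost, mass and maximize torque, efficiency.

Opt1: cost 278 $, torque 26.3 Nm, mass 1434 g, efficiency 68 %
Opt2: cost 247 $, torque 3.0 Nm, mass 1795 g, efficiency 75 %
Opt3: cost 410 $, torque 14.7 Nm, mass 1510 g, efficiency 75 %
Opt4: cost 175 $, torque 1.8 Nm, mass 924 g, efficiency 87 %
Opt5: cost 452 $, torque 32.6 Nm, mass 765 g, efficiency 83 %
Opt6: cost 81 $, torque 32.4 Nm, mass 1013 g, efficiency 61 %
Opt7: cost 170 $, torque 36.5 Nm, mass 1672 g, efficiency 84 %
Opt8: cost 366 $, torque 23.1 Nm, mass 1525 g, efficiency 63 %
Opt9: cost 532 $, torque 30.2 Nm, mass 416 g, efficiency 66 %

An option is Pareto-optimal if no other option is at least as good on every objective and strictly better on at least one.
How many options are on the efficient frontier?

Opt1: not dominated.
Opt2: dominated by Opt7 (cost 170≤247, torque 36.5≥3.0, mass 1672≤1795, efficiency 84≥75).
Opt3: not dominated.
Opt4: not dominated (best efficiency).
Opt5: not dominated.
Opt6: not dominated (best cost).
Opt7: not dominated (best torque).
Opt8: dominated by Opt1 (cost 278≤366, torque 26.3≥23.1, mass 1434≤1525, efficiency 68≥63).
Opt9: not dominated (best mass).
Pareto-optimal: Opt1, Opt3, Opt4, Opt5, Opt6, Opt7, Opt9 → 7.

7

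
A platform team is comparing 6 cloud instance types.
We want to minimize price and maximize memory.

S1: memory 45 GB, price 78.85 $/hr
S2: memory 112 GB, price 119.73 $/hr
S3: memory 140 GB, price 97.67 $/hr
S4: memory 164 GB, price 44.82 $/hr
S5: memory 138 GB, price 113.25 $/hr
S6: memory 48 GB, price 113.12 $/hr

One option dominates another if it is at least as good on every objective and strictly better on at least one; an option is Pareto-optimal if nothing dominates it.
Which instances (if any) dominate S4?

S1: worse on memory (45 vs 164).
S2: worse on memory (112 vs 164).
S3: worse on memory (140 vs 164).
S5: worse on memory (138 vs 164).
S6: worse on memory (48 vs 164).
No option dominates S4.

none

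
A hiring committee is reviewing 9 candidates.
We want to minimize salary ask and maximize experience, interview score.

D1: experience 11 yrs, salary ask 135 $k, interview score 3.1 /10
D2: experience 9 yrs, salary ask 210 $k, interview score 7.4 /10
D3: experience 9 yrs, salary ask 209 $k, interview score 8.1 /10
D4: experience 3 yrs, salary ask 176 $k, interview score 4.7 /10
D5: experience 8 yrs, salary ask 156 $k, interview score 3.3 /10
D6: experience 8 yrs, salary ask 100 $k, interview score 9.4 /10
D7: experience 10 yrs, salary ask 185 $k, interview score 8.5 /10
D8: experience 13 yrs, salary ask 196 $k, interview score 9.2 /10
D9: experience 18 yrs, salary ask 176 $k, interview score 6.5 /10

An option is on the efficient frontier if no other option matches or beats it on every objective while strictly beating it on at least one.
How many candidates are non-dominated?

5

D1: not dominated.
D2: dominated by D3 (experience 9≥9, salary ask 209≤210, interview score 8.1≥7.4).
D3: dominated by D7 (experience 10≥9, salary ask 185≤209, interview score 8.5≥8.1).
D4: dominated by D6 (experience 8≥3, salary ask 100≤176, interview score 9.4≥4.7).
D5: dominated by D6 (experience 8≥8, salary ask 100≤156, interview score 9.4≥3.3).
D6: not dominated (best salary ask).
D7: not dominated.
D8: not dominated.
D9: not dominated (best experience).
Pareto-optimal: D1, D6, D7, D8, D9 → 5.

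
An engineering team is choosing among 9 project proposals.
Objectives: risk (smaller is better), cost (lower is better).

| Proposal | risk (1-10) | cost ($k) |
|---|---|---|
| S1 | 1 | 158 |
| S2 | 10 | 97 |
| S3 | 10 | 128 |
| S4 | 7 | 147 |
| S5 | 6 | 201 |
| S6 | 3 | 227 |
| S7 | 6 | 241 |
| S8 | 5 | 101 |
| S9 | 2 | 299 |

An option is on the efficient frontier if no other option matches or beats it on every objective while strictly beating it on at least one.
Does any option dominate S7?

S1 vs S7: risk 1≤6, cost 158≤241 — S1 is at least as good on every objective and strictly better on at least one, so S1 dominates S7.

Yes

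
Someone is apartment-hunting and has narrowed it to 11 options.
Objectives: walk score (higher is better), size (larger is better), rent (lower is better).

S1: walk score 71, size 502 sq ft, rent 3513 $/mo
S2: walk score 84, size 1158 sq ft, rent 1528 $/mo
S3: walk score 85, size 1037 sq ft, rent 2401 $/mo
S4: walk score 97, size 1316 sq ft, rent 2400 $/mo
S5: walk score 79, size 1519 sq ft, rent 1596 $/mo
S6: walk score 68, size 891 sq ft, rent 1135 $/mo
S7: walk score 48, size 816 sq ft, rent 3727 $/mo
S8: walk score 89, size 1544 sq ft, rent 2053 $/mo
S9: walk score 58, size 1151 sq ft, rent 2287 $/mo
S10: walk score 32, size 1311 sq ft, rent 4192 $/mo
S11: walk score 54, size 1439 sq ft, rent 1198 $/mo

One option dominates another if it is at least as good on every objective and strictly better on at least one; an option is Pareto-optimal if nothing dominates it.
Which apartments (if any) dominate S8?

S1: worse on walk score (71 vs 89).
S2: worse on walk score (84 vs 89).
S3: worse on walk score (85 vs 89).
S4: worse on size (1316 vs 1544).
S5: worse on walk score (79 vs 89).
S6: worse on walk score (68 vs 89).
S7: worse on walk score (48 vs 89).
S9: worse on walk score (58 vs 89).
S10: worse on walk score (32 vs 89).
S11: worse on walk score (54 vs 89).
No option dominates S8.

none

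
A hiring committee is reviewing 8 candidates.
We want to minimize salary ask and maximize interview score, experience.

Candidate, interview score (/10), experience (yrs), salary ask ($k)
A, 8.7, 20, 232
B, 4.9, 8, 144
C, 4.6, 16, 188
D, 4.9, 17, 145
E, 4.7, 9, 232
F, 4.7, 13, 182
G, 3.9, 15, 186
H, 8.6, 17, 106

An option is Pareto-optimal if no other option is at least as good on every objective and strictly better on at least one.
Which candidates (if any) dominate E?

A: interview score 8.7≥4.7, experience 20≥9, salary ask 232≤232 — dominates E.
D: interview score 4.9≥4.7, experience 17≥9, salary ask 145≤232 — dominates E.
F: interview score 4.7≥4.7, experience 13≥9, salary ask 182≤232 — dominates E.
H: interview score 8.6≥4.7, experience 17≥9, salary ask 106≤232 — dominates E.
Others (B, C, G) are each worse than E on at least one objective.

A, D, F, H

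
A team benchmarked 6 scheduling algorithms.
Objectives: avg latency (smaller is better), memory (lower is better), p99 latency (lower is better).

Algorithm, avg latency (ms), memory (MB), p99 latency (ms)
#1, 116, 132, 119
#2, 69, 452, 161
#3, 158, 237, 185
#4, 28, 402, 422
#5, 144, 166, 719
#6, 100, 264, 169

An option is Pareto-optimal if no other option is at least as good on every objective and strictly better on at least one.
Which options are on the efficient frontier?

#1, #2, #4, #6

#1: not dominated (best memory).
#2: not dominated.
#3: dominated by #1 (avg latency 116≤158, memory 132≤237, p99 latency 119≤185).
#4: not dominated (best avg latency).
#5: dominated by #1 (avg latency 116≤144, memory 132≤166, p99 latency 119≤719).
#6: not dominated.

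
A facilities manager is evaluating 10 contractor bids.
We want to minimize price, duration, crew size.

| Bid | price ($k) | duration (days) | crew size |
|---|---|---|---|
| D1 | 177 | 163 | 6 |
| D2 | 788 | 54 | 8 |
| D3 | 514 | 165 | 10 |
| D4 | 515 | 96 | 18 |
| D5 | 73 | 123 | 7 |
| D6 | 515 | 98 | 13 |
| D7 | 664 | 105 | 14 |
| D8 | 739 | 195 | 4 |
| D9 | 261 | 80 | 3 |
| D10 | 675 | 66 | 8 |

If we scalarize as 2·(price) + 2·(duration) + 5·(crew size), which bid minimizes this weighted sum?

D5

D1: 2·177 + 2·163 + 5·6 = 710
D2: 2·788 + 2·54 + 5·8 = 1724
D3: 2·514 + 2·165 + 5·10 = 1408
D4: 2·515 + 2·96 + 5·18 = 1312
D5: 2·73 + 2·123 + 5·7 = 427
D6: 2·515 + 2·98 + 5·13 = 1291
D7: 2·664 + 2·105 + 5·14 = 1608
D8: 2·739 + 2·195 + 5·4 = 1888
D9: 2·261 + 2·80 + 5·3 = 697
D10: 2·675 + 2·66 + 5·8 = 1522
Lowest: D5 at 427.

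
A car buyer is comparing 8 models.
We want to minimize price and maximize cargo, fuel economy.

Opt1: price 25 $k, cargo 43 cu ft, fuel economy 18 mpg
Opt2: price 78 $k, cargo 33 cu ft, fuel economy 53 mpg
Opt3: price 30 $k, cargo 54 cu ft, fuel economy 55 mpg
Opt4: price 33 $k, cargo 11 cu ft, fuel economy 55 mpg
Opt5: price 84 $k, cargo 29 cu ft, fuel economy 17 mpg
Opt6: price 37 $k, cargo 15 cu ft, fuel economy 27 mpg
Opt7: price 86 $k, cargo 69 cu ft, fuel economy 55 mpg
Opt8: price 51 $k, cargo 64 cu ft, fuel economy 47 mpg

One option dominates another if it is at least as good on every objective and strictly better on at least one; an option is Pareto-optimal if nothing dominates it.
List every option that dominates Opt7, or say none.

Opt1: worse on cargo (43 vs 69).
Opt2: worse on cargo (33 vs 69).
Opt3: worse on cargo (54 vs 69).
Opt4: worse on cargo (11 vs 69).
Opt5: worse on cargo (29 vs 69).
Opt6: worse on cargo (15 vs 69).
Opt8: worse on cargo (64 vs 69).
No option dominates Opt7.

none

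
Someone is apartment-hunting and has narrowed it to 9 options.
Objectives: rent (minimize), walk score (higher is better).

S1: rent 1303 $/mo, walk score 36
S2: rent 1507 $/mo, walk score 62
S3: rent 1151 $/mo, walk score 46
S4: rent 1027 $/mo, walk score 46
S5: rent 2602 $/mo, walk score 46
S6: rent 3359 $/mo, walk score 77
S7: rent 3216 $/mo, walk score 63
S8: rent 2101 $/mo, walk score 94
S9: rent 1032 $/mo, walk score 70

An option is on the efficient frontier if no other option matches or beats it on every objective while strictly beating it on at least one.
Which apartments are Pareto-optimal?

S1: dominated by S3 (rent 1151≤1303, walk score 46≥36).
S2: dominated by S9 (rent 1032≤1507, walk score 70≥62).
S3: dominated by S4 (rent 1027≤1151, walk score 46≥46).
S4: not dominated (best rent).
S5: dominated by S2 (rent 1507≤2602, walk score 62≥46).
S6: dominated by S8 (rent 2101≤3359, walk score 94≥77).
S7: dominated by S8 (rent 2101≤3216, walk score 94≥63).
S8: not dominated (best walk score).
S9: not dominated.

S4, S8, S9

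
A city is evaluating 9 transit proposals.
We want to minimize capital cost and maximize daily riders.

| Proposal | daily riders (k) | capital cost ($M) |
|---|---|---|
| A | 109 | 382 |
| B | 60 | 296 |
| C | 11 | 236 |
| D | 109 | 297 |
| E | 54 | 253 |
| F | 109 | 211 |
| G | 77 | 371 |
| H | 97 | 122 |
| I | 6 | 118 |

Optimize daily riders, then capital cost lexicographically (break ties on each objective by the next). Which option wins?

First maximize daily riders: best is 109, kept {A, D, F}.
Then minimize capital cost: best is 211, kept {F}.

F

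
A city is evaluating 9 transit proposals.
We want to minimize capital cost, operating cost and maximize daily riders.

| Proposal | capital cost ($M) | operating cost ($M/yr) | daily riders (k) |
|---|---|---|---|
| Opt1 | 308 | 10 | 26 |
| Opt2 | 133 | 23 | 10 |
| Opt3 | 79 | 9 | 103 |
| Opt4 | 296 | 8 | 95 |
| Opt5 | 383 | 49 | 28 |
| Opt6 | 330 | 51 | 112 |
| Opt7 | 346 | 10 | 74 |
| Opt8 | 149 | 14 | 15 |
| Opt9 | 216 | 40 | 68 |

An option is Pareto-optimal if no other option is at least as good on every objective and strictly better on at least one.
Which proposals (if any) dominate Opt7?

Opt3, Opt4

Opt3: capital cost 79≤346, operating cost 9≤10, daily riders 103≥74 — dominates Opt7.
Opt4: capital cost 296≤346, operating cost 8≤10, daily riders 95≥74 — dominates Opt7.
Others (Opt1, Opt2, Opt5, Opt6, Opt8, Opt9) are each worse than Opt7 on at least one objective.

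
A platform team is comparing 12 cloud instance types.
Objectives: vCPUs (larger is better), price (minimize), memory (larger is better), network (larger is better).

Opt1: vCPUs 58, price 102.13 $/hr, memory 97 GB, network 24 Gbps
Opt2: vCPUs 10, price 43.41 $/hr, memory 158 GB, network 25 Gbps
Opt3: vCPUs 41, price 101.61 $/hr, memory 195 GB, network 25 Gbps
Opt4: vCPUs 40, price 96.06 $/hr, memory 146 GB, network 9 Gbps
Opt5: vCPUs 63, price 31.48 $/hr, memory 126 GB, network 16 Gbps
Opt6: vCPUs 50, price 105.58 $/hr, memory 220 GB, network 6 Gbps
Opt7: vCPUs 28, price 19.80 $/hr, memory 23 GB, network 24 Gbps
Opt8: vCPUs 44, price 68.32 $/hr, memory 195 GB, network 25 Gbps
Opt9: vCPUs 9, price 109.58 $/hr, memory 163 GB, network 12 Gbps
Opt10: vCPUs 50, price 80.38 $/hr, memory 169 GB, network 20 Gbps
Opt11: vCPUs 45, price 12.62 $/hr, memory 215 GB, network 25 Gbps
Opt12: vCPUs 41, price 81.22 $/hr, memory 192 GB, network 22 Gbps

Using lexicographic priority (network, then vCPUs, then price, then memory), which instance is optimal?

First maximize network: best is 25, kept {Opt2, Opt3, Opt8, Opt11}.
Then maximize vCPUs: best is 45, kept {Opt11}.

Opt11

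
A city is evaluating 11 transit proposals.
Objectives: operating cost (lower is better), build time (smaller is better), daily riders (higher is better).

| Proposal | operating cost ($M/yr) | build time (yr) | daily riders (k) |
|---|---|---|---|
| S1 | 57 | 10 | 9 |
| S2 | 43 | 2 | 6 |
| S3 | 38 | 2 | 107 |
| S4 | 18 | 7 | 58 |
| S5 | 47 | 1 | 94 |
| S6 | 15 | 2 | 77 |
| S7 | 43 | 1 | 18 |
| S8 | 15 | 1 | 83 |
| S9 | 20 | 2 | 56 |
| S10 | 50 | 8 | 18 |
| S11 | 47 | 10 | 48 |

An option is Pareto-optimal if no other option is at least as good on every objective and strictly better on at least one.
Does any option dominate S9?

Yes

S6 vs S9: operating cost 15≤20, build time 2≤2, daily riders 77≥56 — S6 is at least as good on every objective and strictly better on at least one, so S6 dominates S9.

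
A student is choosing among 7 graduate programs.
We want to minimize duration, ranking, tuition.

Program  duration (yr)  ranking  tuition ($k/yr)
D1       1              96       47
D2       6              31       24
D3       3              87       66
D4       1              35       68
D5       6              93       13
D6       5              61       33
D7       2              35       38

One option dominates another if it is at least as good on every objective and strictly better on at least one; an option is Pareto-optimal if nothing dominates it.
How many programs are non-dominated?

D1: not dominated.
D2: not dominated (best ranking).
D3: dominated by D7 (duration 2≤3, ranking 35≤87, tuition 38≤66).
D4: not dominated.
D5: not dominated (best tuition).
D6: not dominated.
D7: not dominated.
Pareto-optimal: D1, D2, D4, D5, D6, D7 → 6.

6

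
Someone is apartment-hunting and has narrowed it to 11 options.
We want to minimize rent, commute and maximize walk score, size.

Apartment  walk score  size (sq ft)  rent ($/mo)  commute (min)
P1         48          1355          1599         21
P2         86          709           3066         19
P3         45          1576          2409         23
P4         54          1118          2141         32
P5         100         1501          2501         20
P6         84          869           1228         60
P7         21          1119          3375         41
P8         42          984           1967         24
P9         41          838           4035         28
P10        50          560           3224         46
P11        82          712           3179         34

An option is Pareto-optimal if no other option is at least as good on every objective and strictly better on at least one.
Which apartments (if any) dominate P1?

P2: worse on size (709 vs 1355).
P3: worse on walk score (45 vs 48).
P4: worse on size (1118 vs 1355).
P5: worse on rent (2501 vs 1599).
P6: worse on size (869 vs 1355).
P7: worse on walk score (21 vs 48).
P8: worse on walk score (42 vs 48).
P9: worse on walk score (41 vs 48).
P10: worse on size (560 vs 1355).
P11: worse on size (712 vs 1355).
No option dominates P1.

none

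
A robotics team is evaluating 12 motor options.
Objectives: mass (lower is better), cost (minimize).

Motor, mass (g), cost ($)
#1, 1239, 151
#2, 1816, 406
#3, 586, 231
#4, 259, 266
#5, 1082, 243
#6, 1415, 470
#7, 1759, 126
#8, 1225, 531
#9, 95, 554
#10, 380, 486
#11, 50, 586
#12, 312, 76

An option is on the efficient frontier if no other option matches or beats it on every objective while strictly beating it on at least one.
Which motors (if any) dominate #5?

#3, #12

#3: mass 586≤1082, cost 231≤243 — dominates #5.
#12: mass 312≤1082, cost 76≤243 — dominates #5.
Others (#1, #2, #4, #6, #7, #8, #9, #10, #11) are each worse than #5 on at least one objective.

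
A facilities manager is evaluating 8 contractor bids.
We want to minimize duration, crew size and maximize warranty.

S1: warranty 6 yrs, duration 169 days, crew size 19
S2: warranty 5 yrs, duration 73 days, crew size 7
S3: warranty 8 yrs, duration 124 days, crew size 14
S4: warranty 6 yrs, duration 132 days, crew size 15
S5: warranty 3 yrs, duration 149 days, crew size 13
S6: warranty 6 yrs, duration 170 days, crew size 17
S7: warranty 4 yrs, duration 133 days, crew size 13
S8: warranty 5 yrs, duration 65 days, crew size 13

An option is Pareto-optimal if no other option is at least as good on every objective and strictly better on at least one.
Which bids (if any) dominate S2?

none

S1: worse on duration (169 vs 73).
S3: worse on duration (124 vs 73).
S4: worse on duration (132 vs 73).
S5: worse on warranty (3 vs 5).
S6: worse on duration (170 vs 73).
S7: worse on warranty (4 vs 5).
S8: worse on crew size (13 vs 7).
No option dominates S2.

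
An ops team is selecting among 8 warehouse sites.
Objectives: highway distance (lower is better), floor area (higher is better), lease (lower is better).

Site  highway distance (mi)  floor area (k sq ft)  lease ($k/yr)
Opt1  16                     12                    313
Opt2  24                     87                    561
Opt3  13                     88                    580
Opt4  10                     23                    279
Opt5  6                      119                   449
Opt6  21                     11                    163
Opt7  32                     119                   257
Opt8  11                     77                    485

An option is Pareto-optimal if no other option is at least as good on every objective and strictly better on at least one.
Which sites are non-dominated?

Opt4, Opt5, Opt6, Opt7

Opt1: dominated by Opt4 (highway distance 10≤16, floor area 23≥12, lease 279≤313).
Opt2: dominated by Opt5 (highway distance 6≤24, floor area 119≥87, lease 449≤561).
Opt3: dominated by Opt5 (highway distance 6≤13, floor area 119≥88, lease 449≤580).
Opt4: not dominated.
Opt5: not dominated (best highway distance).
Opt6: not dominated (best lease).
Opt7: not dominated.
Opt8: dominated by Opt5 (highway distance 6≤11, floor area 119≥77, lease 449≤485).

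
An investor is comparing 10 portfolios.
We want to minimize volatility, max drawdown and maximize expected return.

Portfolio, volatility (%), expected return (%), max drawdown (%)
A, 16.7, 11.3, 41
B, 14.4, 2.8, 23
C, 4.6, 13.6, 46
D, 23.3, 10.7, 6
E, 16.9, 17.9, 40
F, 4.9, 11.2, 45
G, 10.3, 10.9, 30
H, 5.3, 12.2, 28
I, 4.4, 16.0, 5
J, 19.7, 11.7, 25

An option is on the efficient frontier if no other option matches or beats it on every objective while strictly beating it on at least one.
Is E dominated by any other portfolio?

A: worse on expected return (11.3 vs 17.9).
B: worse on expected return (2.8 vs 17.9).
C: worse on expected return (13.6 vs 17.9).
D: worse on volatility (23.3 vs 16.9).
F: worse on expected return (11.2 vs 17.9).
G: worse on expected return (10.9 vs 17.9).
H: worse on expected return (12.2 vs 17.9).
I: worse on expected return (16.0 vs 17.9).
J: worse on volatility (19.7 vs 16.9).
No option is at least as good as E on every objective and strictly better on one.

No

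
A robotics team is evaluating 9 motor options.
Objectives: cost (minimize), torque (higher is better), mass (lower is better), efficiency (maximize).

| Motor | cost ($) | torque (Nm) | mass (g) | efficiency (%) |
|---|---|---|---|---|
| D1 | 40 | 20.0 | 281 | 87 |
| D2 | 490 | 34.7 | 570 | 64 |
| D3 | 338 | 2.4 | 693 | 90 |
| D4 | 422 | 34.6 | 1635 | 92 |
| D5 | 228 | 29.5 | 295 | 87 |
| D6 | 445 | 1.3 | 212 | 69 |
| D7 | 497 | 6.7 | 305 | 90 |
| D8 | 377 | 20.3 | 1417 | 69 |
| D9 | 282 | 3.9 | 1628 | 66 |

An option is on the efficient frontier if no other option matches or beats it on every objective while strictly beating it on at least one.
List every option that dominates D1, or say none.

none

D2: worse on cost (490 vs 40).
D3: worse on cost (338 vs 40).
D4: worse on cost (422 vs 40).
D5: worse on cost (228 vs 40).
D6: worse on cost (445 vs 40).
D7: worse on cost (497 vs 40).
D8: worse on cost (377 vs 40).
D9: worse on cost (282 vs 40).
No option dominates D1.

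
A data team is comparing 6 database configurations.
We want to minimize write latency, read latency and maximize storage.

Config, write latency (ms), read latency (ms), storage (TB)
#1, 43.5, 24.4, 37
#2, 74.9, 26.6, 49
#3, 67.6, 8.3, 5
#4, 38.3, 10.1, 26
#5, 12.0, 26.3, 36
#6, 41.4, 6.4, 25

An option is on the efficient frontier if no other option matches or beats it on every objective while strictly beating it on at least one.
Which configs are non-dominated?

#1: not dominated.
#2: not dominated (best storage).
#3: dominated by #6 (write latency 41.4≤67.6, read latency 6.4≤8.3, storage 25≥5).
#4: not dominated.
#5: not dominated (best write latency).
#6: not dominated (best read latency).

#1, #2, #4, #5, #6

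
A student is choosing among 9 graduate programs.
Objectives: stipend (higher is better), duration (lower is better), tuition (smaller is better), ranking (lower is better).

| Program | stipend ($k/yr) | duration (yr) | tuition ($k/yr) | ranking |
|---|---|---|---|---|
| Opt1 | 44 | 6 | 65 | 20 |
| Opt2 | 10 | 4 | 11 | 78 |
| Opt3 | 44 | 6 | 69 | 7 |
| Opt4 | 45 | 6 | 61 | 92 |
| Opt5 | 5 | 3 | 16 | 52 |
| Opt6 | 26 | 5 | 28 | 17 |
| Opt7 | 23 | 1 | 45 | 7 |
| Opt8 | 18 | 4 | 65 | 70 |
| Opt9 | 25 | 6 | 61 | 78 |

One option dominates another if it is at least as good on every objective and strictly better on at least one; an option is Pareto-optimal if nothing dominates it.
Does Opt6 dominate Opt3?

No

Opt6 vs Opt3: Opt6 is worse on stipend (26 vs 44), so it does not dominate Opt3.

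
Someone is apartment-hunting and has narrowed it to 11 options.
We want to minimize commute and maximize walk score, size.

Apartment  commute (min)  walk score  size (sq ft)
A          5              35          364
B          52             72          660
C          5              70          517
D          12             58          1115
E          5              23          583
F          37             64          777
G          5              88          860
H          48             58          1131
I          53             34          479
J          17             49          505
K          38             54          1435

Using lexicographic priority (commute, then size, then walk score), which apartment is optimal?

G

First minimize commute: best is 5, kept {A, C, E, G}.
Then maximize size: best is 860, kept {G}.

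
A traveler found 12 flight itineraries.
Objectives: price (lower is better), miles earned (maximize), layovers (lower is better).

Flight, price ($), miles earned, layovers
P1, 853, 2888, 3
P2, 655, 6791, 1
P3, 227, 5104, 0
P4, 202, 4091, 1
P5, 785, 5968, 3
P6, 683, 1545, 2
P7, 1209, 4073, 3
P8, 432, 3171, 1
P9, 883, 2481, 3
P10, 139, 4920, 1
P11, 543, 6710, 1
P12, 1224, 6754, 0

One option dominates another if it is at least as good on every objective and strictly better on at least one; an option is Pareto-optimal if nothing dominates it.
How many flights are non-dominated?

P1: dominated by P2 (price 655≤853, miles earned 6791≥2888, layovers 1≤3).
P2: not dominated (best miles earned).
P3: not dominated.
P4: dominated by P10 (price 139≤202, miles earned 4920≥4091, layovers 1≤1).
P5: dominated by P2 (price 655≤785, miles earned 6791≥5968, layovers 1≤3).
P6: dominated by P2 (price 655≤683, miles earned 6791≥1545, layovers 1≤2).
P7: dominated by P2 (price 655≤1209, miles earned 6791≥4073, layovers 1≤3).
P8: dominated by P3 (price 227≤432, miles earned 5104≥3171, layovers 0≤1).
P9: dominated by P1 (price 853≤883, miles earned 2888≥2481, layovers 3≤3).
P10: not dominated (best price).
P11: not dominated.
P12: not dominated.
Pareto-optimal: P2, P3, P10, P11, P12 → 5.

5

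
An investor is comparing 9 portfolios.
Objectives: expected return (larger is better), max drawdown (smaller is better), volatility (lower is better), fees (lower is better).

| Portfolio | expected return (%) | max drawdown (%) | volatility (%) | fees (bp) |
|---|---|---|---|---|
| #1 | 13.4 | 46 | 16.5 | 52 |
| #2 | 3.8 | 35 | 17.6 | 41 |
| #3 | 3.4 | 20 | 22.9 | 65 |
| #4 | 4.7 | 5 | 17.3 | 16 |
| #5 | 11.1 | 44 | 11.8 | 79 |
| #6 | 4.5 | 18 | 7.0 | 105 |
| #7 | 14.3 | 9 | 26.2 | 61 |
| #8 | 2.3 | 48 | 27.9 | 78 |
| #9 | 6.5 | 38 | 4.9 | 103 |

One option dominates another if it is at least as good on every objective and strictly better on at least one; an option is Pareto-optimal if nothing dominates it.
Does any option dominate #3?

Yes

#4 vs #3: expected return 4.7≥3.4, max drawdown 5≤20, volatility 17.3≤22.9, fees 16≤65 — #4 is at least as good on every objective and strictly better on at least one, so #4 dominates #3.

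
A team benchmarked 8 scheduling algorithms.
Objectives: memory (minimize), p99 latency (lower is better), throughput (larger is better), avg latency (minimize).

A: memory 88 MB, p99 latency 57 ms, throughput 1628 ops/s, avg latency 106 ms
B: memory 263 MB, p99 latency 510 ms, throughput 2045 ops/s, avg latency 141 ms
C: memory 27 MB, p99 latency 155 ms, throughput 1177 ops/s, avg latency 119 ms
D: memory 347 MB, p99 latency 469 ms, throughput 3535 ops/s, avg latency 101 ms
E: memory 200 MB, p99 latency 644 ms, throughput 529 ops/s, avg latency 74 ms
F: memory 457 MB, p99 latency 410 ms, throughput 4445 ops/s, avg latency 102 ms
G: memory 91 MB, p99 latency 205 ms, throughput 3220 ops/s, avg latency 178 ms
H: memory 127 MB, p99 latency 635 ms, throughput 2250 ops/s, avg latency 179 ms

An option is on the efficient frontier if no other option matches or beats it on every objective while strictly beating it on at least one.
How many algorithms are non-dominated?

7

A: not dominated (best p99 latency).
B: not dominated.
C: not dominated (best memory).
D: not dominated.
E: not dominated (best avg latency).
F: not dominated (best throughput).
G: not dominated.
H: dominated by G (memory 91≤127, p99 latency 205≤635, throughput 3220≥2250, avg latency 178≤179).
Pareto-optimal: A, B, C, D, E, F, G → 7.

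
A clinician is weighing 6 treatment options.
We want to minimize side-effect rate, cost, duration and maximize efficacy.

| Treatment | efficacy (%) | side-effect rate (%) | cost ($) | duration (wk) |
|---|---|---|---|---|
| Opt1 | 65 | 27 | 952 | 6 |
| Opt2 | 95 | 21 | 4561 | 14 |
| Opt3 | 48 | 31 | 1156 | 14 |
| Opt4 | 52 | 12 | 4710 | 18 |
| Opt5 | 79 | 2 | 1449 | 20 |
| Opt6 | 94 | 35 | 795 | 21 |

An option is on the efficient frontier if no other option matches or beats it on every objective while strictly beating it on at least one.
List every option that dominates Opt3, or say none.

Opt1: efficacy 65≥48, side-effect rate 27≤31, cost 952≤1156, duration 6≤14 — dominates Opt3.
Others (Opt2, Opt4, Opt5, Opt6) are each worse than Opt3 on at least one objective.

Opt1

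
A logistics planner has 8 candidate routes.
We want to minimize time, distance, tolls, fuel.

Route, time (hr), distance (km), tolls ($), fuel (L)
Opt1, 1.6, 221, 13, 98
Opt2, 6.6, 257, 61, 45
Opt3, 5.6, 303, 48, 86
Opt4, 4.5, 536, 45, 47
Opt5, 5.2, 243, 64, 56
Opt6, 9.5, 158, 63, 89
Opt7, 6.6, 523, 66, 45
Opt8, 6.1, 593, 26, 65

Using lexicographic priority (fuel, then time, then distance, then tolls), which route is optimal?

Opt2

First minimize fuel: best is 45, kept {Opt2, Opt7}.
Then minimize time: best is 6.6, kept {Opt2, Opt7}.
Then minimize distance: best is 257, kept {Opt2}.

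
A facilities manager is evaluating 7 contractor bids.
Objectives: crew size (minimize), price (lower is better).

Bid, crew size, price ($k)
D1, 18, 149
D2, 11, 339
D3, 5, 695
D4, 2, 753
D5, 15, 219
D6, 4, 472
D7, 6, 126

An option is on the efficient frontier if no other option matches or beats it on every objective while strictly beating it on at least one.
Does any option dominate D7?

D1: worse on crew size (18 vs 6).
D2: worse on crew size (11 vs 6).
D3: worse on price (695 vs 126).
D4: worse on price (753 vs 126).
D5: worse on crew size (15 vs 6).
D6: worse on price (472 vs 126).
No option is at least as good as D7 on every objective and strictly better on one.

No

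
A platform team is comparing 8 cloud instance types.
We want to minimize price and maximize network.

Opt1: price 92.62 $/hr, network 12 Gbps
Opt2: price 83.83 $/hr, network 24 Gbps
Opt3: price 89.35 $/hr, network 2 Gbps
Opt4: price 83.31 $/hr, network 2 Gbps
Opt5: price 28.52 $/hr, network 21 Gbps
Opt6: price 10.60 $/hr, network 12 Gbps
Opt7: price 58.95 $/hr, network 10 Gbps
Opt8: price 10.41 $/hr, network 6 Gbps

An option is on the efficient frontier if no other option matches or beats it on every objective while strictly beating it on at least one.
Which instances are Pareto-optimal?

Opt2, Opt5, Opt6, Opt8

Opt1: dominated by Opt2 (price 83.83≤92.62, network 24≥12).
Opt2: not dominated (best network).
Opt3: dominated by Opt2 (price 83.83≤89.35, network 24≥2).
Opt4: dominated by Opt5 (price 28.52≤83.31, network 21≥2).
Opt5: not dominated.
Opt6: not dominated.
Opt7: dominated by Opt5 (price 28.52≤58.95, network 21≥10).
Opt8: not dominated (best price).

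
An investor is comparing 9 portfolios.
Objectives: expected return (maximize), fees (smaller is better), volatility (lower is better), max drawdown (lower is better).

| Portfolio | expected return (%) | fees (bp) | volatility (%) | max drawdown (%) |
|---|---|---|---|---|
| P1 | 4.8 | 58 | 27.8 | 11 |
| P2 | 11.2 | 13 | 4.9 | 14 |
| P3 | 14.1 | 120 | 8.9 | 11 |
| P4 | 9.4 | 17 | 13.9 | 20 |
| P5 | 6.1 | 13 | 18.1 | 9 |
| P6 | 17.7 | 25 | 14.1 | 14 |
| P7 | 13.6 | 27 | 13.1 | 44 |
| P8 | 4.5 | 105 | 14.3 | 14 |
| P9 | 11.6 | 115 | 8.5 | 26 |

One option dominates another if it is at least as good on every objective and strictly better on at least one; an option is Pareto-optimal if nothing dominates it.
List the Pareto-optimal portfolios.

P1: dominated by P5 (expected return 6.1≥4.8, fees 13≤58, volatility 18.1≤27.8, max drawdown 9≤11).
P2: not dominated (best volatility).
P3: not dominated.
P4: dominated by P2 (expected return 11.2≥9.4, fees 13≤17, volatility 4.9≤13.9, max drawdown 14≤20).
P5: not dominated (best max drawdown).
P6: not dominated (best expected return).
P7: not dominated.
P8: dominated by P2 (expected return 11.2≥4.5, fees 13≤105, volatility 4.9≤14.3, max drawdown 14≤14).
P9: not dominated.

P2, P3, P5, P6, P7, P9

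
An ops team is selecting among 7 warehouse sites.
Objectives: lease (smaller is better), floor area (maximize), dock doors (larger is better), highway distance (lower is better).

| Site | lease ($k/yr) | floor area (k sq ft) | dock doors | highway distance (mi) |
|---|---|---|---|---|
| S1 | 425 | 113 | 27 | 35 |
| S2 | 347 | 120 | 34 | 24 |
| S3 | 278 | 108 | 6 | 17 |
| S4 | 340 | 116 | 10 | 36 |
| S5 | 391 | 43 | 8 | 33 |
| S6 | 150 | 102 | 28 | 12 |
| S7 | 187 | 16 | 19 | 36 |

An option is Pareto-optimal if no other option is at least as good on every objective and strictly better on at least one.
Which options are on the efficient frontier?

S1: dominated by S2 (lease 347≤425, floor area 120≥113, dock doors 34≥27, highway distance 24≤35).
S2: not dominated (best floor area).
S3: not dominated.
S4: not dominated.
S5: dominated by S2 (lease 347≤391, floor area 120≥43, dock doors 34≥8, highway distance 24≤33).
S6: not dominated (best lease).
S7: dominated by S6 (lease 150≤187, floor area 102≥16, dock doors 28≥19, highway distance 12≤36).

S2, S3, S4, S6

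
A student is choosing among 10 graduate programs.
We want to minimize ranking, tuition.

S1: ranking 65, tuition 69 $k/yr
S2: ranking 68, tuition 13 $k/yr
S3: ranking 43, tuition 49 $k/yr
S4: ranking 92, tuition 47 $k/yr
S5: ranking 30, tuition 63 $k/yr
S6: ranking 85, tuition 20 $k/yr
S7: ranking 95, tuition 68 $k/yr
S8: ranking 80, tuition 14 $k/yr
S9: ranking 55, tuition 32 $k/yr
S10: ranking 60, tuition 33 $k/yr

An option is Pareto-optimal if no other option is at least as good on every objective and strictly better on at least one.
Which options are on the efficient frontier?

S2, S3, S5, S9

S1: dominated by S3 (ranking 43≤65, tuition 49≤69).
S2: not dominated (best tuition).
S3: not dominated.
S4: dominated by S2 (ranking 68≤92, tuition 13≤47).
S5: not dominated (best ranking).
S6: dominated by S2 (ranking 68≤85, tuition 13≤20).
S7: dominated by S2 (ranking 68≤95, tuition 13≤68).
S8: dominated by S2 (ranking 68≤80, tuition 13≤14).
S9: not dominated.
S10: dominated by S9 (ranking 55≤60, tuition 32≤33).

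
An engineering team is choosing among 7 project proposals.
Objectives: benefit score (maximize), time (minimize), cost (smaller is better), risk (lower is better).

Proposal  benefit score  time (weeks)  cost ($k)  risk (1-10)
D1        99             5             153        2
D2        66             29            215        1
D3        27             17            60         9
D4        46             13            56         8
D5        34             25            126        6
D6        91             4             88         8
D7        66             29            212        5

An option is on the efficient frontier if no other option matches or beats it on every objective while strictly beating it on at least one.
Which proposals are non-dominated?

D1, D2, D4, D5, D6

D1: not dominated (best benefit score).
D2: not dominated (best risk).
D3: dominated by D4 (benefit score 46≥27, time 13≤17, cost 56≤60, risk 8≤9).
D4: not dominated (best cost).
D5: not dominated.
D6: not dominated (best time).
D7: dominated by D1 (benefit score 99≥66, time 5≤29, cost 153≤212, risk 2≤5).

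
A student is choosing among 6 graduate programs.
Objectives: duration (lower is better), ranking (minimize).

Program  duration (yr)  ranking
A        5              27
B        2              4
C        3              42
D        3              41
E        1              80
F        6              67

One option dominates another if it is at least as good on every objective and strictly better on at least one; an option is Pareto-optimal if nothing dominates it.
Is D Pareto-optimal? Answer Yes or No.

B vs D: duration 2≤3, ranking 4≤41 — B is at least as good on every objective and strictly better on at least one, so B dominates D.

No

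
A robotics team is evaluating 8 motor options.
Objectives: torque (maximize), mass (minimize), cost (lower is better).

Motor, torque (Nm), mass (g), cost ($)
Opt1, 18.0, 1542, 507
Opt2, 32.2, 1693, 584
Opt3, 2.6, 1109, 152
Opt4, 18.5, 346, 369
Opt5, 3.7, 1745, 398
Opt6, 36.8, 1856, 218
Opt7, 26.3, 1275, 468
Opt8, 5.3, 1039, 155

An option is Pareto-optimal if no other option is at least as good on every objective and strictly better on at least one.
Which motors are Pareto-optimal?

Opt1: dominated by Opt4 (torque 18.5≥18.0, mass 346≤1542, cost 369≤507).
Opt2: not dominated.
Opt3: not dominated (best cost).
Opt4: not dominated (best mass).
Opt5: dominated by Opt4 (torque 18.5≥3.7, mass 346≤1745, cost 369≤398).
Opt6: not dominated (best torque).
Opt7: not dominated.
Opt8: not dominated.

Opt2, Opt3, Opt4, Opt6, Opt7, Opt8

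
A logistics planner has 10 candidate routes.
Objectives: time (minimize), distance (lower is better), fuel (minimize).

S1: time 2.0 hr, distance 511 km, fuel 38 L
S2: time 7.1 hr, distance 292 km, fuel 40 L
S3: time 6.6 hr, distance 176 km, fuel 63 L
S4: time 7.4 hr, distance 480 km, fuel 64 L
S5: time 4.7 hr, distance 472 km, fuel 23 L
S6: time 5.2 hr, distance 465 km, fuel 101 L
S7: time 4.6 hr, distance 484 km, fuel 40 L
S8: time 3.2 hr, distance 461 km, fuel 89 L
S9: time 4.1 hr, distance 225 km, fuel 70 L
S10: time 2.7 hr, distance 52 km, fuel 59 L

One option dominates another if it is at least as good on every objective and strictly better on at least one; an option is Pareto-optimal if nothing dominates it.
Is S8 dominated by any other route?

Yes

S10 vs S8: time 2.7≤3.2, distance 52≤461, fuel 59≤89 — S10 is at least as good on every objective and strictly better on at least one, so S10 dominates S8.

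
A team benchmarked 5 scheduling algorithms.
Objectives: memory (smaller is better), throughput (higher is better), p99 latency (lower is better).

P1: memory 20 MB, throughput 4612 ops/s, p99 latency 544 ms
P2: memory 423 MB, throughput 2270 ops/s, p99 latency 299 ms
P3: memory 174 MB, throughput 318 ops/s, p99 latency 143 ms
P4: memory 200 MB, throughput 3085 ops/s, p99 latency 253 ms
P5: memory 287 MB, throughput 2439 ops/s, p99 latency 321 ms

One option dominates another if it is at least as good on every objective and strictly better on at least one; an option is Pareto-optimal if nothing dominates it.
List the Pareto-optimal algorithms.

P1, P3, P4

P1: not dominated (best memory).
P2: dominated by P4 (memory 200≤423, throughput 3085≥2270, p99 latency 253≤299).
P3: not dominated (best p99 latency).
P4: not dominated.
P5: dominated by P4 (memory 200≤287, throughput 3085≥2439, p99 latency 253≤321).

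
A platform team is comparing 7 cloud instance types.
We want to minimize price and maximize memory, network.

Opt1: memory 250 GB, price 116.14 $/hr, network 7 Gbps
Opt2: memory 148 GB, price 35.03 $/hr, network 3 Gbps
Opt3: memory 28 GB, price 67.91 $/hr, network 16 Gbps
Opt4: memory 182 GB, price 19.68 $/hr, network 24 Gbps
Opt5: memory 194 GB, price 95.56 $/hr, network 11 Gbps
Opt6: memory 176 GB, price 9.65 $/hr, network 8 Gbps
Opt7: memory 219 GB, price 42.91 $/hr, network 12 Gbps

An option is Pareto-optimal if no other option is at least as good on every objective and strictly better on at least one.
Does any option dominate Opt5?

Opt7 vs Opt5: memory 219≥194, price 42.91≤95.56, network 12≥11 — Opt7 is at least as good on every objective and strictly better on at least one, so Opt7 dominates Opt5.

Yes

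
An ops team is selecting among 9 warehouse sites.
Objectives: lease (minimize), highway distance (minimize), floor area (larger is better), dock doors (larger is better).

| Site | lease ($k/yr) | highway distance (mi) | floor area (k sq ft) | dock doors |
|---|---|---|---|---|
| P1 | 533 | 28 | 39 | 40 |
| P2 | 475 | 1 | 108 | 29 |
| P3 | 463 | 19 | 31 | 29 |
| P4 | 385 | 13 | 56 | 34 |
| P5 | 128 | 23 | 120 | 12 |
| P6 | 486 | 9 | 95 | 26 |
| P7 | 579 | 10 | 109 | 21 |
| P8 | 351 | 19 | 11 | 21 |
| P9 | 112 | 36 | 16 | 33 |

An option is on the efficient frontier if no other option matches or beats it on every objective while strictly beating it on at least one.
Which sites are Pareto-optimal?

P1: not dominated (best dock doors).
P2: not dominated (best highway distance).
P3: dominated by P4 (lease 385≤463, highway distance 13≤19, floor area 56≥31, dock doors 34≥29).
P4: not dominated.
P5: not dominated (best floor area).
P6: dominated by P2 (lease 475≤486, highway distance 1≤9, floor area 108≥95, dock doors 29≥26).
P7: not dominated.
P8: not dominated.
P9: not dominated (best lease).

P1, P2, P4, P5, P7, P8, P9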